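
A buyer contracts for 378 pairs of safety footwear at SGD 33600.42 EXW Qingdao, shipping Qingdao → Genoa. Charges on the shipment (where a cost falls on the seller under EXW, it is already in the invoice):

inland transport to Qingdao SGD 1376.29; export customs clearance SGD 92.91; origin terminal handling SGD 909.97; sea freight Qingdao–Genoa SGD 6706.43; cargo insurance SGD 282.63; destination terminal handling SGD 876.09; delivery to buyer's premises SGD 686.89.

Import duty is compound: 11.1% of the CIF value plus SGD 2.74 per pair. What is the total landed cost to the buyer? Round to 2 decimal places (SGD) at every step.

Total landed cost: SGD 50336.87

EXW: the seller makes goods available at their premises; the buyer bears all onward costs.
CIF value = EXW price + inland to port + export clearance + origin terminal + freight + insurance = 33600.42 + 1376.29 + 92.91 + 909.97 + 6706.43 + 282.63 = 42968.65
Ad valorem component: 42968.65 × 11.1% = 4769.52
Specific component: 378 × 2.74 = 1035.72
Import duty = 4769.52 + 1035.72 = 5805.24
Buyer bears: inland to port 1376.29 + export clearance 92.91 + origin terminal 909.97 + freight 6706.43 + insurance 282.63 + destination terminal 876.09 + delivery 686.89 + duty 5805.24 = 16736.45
Landed cost = invoice 33600.42 + 16736.45 = 50336.87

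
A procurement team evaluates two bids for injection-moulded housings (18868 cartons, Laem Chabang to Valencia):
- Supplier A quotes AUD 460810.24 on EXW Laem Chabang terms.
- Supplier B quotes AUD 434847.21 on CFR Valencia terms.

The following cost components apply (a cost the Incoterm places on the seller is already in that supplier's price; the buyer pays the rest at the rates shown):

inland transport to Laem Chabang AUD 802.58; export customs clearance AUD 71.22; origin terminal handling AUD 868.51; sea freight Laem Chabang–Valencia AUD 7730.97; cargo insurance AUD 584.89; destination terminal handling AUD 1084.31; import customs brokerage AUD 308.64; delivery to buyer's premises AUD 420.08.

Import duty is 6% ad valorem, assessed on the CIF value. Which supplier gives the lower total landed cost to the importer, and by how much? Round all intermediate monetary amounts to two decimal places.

Supplier B is cheaper by AUD 37562.48

Supplier A (EXW):
CIF value = EXW price + inland to port + export clearance + origin terminal + freight + insurance = 460810.24 + 802.58 + 71.22 + 868.51 + 7730.97 + 584.89 = 470868.41
Import duty = 470868.41 × 6% = 28252.10
Buyer bears (A): 802.58 + 71.22 + 868.51 + 7730.97 + 584.89 + 1084.31 + 308.64 + 420.08 = 11871.20
Landed cost (A) = invoice 460810.24 + 11871.20 + duty 28252.10 = 500933.54
Supplier B (CFR):
CIF value = CFR price + insurance = 434847.21 + 584.89 = 435432.10
Import duty = 435432.10 × 6% = 26125.93
Buyer bears (B): 584.89 + 1084.31 + 308.64 + 420.08 = 2397.92
Landed cost (B) = invoice 434847.21 + 2397.92 + duty 26125.93 = 463371.06
Difference = |500933.54 − 463371.06| = 37562.48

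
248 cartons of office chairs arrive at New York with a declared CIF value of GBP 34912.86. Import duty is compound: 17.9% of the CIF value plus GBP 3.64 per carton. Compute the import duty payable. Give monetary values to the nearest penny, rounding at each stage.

Ad valorem component: 34912.86 × 17.9% = 6249.40
Specific component: 248 × 3.64 = 902.72
Import duty = 6249.40 + 902.72 = 7152.12

Import duty: GBP 7152.12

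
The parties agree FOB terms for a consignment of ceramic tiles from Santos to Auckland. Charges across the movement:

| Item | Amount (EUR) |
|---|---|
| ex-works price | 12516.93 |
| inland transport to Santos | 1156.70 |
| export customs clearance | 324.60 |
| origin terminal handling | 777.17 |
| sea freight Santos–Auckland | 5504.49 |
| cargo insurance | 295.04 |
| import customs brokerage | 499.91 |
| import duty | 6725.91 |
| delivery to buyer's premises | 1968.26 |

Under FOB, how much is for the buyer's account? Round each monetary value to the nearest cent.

FOB: the seller bears costs until goods are on board at the origin port; the buyer bears freight, insurance and all costs thereafter.
Seller's account: goods 12516.93 + inland to port 1156.70 + export clearance 324.60 + origin terminal 777.17 = 14775.40
Buyer's account: freight 5504.49 + insurance 295.04 + brokerage 499.91 + duty 6725.91 + delivery 1968.26 = 14993.61

Buyer's account: EUR 14993.61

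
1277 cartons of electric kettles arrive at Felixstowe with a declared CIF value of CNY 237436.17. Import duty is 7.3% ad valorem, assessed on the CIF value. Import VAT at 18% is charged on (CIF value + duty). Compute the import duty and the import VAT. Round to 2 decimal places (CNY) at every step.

Import duty: CNY 17332.84; import VAT: CNY 45858.42

Import duty = 237436.17 × 7.3% = 17332.84
VAT base = CIF + duty = 237436.17 + 17332.84 = 254769.01
Import VAT = 254769.01 × 18% = 45858.42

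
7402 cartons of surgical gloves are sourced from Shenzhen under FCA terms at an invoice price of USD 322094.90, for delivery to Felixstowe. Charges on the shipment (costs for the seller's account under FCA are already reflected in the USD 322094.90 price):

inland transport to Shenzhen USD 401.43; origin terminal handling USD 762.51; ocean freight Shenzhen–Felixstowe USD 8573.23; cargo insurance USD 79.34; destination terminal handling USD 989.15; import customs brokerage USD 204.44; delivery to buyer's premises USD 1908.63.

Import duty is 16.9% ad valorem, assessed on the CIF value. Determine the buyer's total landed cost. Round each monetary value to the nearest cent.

Total landed cost: USD 390637.39

FCA: the seller delivers export-cleared goods to the carrier; the buyer bears costs from that point.
Already in the invoice (seller's account under FCA): inland to port — exclude.
CIF value = FCA price + origin terminal + freight + insurance = 322094.90 + 762.51 + 8573.23 + 79.34 = 331509.98
Import duty = 331509.98 × 16.9% = 56025.19
Buyer bears: origin terminal 762.51 + freight 8573.23 + insurance 79.34 + destination terminal 989.15 + brokerage 204.44 + delivery 1908.63 + duty 56025.19 = 68542.49
Landed cost = invoice 322094.90 + 68542.49 = 390637.39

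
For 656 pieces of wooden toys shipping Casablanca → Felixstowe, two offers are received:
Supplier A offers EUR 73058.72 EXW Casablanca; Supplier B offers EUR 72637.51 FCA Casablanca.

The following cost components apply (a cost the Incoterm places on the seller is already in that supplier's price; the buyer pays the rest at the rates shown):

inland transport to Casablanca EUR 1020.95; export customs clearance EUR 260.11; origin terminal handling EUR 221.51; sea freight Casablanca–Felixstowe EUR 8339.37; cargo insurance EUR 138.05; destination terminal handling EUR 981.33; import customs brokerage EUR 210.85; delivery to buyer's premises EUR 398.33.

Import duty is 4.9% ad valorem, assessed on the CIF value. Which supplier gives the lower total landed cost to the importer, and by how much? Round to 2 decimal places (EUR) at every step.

Supplier B is cheaper by EUR 1785.68

Supplier A (EXW):
CIF value = EXW price + inland to port + export clearance + origin terminal + freight + insurance = 73058.72 + 1020.95 + 260.11 + 221.51 + 8339.37 + 138.05 = 83038.71
Import duty = 83038.71 × 4.9% = 4068.90
Buyer bears (A): 1020.95 + 260.11 + 221.51 + 8339.37 + 138.05 + 981.33 + 210.85 + 398.33 = 11570.50
Landed cost (A) = invoice 73058.72 + 11570.50 + duty 4068.90 = 88698.12
Supplier B (FCA):
CIF value = FCA price + origin terminal + freight + insurance = 72637.51 + 221.51 + 8339.37 + 138.05 = 81336.44
Import duty = 81336.44 × 4.9% = 3985.49
Buyer bears (B): 221.51 + 8339.37 + 138.05 + 981.33 + 210.85 + 398.33 = 10289.44
Landed cost (B) = invoice 72637.51 + 10289.44 + duty 3985.49 = 86912.44
Difference = |88698.12 − 86912.44| = 1785.68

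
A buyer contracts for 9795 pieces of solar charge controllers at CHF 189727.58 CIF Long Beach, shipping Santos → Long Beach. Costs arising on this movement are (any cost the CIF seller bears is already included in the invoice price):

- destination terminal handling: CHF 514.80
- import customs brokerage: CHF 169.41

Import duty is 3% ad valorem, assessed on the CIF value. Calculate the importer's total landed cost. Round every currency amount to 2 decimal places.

CIF: the seller pays costs through ocean freight and marine insurance to the destination port.
The CIF price already equals the CIF value: 189727.58
Import duty = 189727.58 × 3% = 5691.83
Buyer bears: destination terminal 514.80 + brokerage 169.41 + duty 5691.83 = 6376.04
Landed cost = invoice 189727.58 + 6376.04 = 196103.62

Total landed cost: CHF 196103.62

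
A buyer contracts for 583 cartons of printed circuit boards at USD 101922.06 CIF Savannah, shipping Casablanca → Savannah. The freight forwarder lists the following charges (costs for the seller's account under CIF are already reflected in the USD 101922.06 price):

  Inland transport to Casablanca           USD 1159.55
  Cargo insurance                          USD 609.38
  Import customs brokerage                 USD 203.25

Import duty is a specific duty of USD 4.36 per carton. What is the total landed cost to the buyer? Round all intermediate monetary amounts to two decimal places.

Total landed cost: USD 104667.19

CIF: the seller pays costs through ocean freight and marine insurance to the destination port.
Already in the invoice (seller's account under CIF): inland to port, insurance — exclude.
The CIF price already equals the CIF value: 101922.06
Import duty = 583 × 4.36 = 2541.88
Buyer bears: brokerage 203.25 + duty 2541.88 = 2745.13
Landed cost = invoice 101922.06 + 2745.13 = 104667.19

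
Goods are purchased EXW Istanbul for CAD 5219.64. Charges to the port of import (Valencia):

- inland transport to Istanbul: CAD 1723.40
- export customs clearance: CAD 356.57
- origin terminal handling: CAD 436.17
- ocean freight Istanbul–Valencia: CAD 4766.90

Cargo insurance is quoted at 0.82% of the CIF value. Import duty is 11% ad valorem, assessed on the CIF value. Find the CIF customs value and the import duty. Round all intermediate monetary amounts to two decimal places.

CIF value: CAD 12606.05; import duty: CAD 1386.67

Let C be the CIF value. C = EXW price + pre-shipment costs + freight + 0.82% × C
C − 0.82% × C = 5219.64 + 1723.40 + 356.57 + 436.17 + 4766.90
0.9918 × C = 12502.68
C = 12502.68 / 0.9918 = 12606.05
Insurance premium = 0.82% × 12606.05 = 103.37
Import duty = 12606.05 × 11% = 1386.67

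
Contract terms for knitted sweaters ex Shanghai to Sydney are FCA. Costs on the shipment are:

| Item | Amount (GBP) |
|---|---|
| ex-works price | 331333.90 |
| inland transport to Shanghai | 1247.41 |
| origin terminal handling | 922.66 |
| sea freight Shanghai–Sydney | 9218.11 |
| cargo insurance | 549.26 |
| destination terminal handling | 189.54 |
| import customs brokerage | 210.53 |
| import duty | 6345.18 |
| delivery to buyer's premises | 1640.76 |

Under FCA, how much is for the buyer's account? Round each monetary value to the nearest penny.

FCA: the seller delivers export-cleared goods to the carrier; the buyer bears costs from that point.
Seller's account: goods 331333.90 + inland to port 1247.41 = 332581.31
Buyer's account: origin terminal 922.66 + freight 9218.11 + insurance 549.26 + destination terminal 189.54 + brokerage 210.53 + duty 6345.18 + delivery 1640.76 = 19076.04

Buyer's account: GBP 19076.04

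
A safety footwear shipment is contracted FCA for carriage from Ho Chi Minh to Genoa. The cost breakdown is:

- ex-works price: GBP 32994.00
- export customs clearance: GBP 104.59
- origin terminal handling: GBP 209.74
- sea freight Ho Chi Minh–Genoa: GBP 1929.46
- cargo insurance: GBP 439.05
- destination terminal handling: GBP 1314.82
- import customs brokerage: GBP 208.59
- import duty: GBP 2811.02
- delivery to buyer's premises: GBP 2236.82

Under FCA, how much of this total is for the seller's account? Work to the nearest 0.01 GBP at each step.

FCA: the seller delivers export-cleared goods to the carrier; the buyer bears costs from that point.
Seller's account: goods 32994.00 + export clearance 104.59 = 33098.59
Buyer's account: origin terminal 209.74 + freight 1929.46 + insurance 439.05 + destination terminal 1314.82 + brokerage 208.59 + duty 2811.02 + delivery 2236.82 = 9149.50

Seller's account: GBP 33098.59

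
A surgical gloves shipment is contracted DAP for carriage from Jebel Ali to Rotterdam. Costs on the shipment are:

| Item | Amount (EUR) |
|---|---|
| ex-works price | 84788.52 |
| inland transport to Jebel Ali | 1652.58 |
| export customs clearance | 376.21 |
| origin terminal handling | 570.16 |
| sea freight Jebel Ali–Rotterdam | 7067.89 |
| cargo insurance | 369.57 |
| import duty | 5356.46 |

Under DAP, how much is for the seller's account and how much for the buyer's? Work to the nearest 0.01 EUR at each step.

Seller: EUR 94824.93; buyer: EUR 5356.46

DAP: the seller bears all costs to the named destination except import duty and clearance.
Seller's account: goods 84788.52 + inland to port 1652.58 + export clearance 376.21 + origin terminal 570.16 + freight 7067.89 + insurance 369.57 = 94824.93
Buyer's account: duty 5356.46 = 5356.46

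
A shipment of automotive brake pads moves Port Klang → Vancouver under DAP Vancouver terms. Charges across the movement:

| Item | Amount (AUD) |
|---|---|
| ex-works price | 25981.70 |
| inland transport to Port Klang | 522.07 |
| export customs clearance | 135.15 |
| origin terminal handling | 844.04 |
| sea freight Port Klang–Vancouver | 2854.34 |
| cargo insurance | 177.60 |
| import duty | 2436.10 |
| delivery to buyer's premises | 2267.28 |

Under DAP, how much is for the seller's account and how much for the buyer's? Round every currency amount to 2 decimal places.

DAP: the seller bears all costs to the named destination except import duty and clearance.
Seller's account: goods 25981.70 + inland to port 522.07 + export clearance 135.15 + origin terminal 844.04 + freight 2854.34 + insurance 177.60 + delivery 2267.28 = 32782.18
Buyer's account: duty 2436.10 = 2436.10

Seller: AUD 32782.18; buyer: AUD 2436.10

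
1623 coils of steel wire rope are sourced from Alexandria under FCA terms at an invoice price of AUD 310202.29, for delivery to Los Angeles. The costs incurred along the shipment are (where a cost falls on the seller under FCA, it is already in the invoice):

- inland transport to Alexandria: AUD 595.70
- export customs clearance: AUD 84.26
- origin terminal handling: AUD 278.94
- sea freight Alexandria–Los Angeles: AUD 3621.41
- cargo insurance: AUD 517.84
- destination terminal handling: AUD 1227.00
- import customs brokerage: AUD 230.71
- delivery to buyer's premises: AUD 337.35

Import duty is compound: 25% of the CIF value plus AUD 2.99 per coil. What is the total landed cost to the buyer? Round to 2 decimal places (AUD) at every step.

FCA: the seller delivers export-cleared goods to the carrier; the buyer bears costs from that point.
Already in the invoice (seller's account under FCA): inland to port, export clearance — exclude.
CIF value = FCA price + origin terminal + freight + insurance = 310202.29 + 278.94 + 3621.41 + 517.84 = 314620.48
Ad valorem component: 314620.48 × 25% = 78655.12
Specific component: 1623 × 2.99 = 4852.77
Import duty = 78655.12 + 4852.77 = 83507.89
Buyer bears: origin terminal 278.94 + freight 3621.41 + insurance 517.84 + destination terminal 1227.00 + brokerage 230.71 + delivery 337.35 + duty 83507.89 = 89721.14
Landed cost = invoice 310202.29 + 89721.14 = 399923.43

Total landed cost: AUD 399923.43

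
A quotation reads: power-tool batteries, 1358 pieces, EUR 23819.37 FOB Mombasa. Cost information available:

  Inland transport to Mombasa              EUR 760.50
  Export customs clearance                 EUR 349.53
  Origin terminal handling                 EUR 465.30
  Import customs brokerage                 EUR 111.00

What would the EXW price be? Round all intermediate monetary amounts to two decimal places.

EXW price: EUR 22244.04

Not relevant to the conversion: brokerage — on the buyer under both terms; not part of either seller's price.
From FOB to EXW, the seller no longer bears: inland to port, export clearance, origin terminal.
EXW price = 23819.37 − 760.50 − 349.53 − 465.30 = 22244.04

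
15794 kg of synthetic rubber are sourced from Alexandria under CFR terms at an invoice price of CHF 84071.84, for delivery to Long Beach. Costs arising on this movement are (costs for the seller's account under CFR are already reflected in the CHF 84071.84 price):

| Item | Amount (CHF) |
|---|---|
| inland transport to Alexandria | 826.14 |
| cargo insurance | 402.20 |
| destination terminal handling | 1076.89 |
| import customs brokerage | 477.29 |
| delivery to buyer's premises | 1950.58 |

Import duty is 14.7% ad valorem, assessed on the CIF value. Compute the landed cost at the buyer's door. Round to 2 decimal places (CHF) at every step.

Total landed cost: CHF 100396.48

CFR: the seller pays costs through ocean freight to the destination port, but not insurance.
Already in the invoice (seller's account under CFR): inland to port — exclude.
CIF value = CFR price + insurance = 84071.84 + 402.20 = 84474.04
Import duty = 84474.04 × 14.7% = 12417.68
Buyer bears: insurance 402.20 + destination terminal 1076.89 + brokerage 477.29 + delivery 1950.58 + duty 12417.68 = 16324.64
Landed cost = invoice 84071.84 + 16324.64 = 100396.48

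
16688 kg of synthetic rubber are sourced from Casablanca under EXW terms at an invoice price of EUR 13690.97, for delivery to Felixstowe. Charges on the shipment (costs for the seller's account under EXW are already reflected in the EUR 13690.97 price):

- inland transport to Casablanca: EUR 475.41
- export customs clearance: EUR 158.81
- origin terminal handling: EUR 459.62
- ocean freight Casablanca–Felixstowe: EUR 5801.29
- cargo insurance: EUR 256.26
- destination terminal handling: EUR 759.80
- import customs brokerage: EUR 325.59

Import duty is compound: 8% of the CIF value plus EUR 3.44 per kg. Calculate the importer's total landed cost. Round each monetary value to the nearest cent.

Total landed cost: EUR 81001.86

EXW: the seller makes goods available at their premises; the buyer bears all onward costs.
CIF value = EXW price + inland to port + export clearance + origin terminal + freight + insurance = 13690.97 + 475.41 + 158.81 + 459.62 + 5801.29 + 256.26 = 20842.36
Ad valorem component: 20842.36 × 8% = 1667.39
Specific component: 16688 × 3.44 = 57406.72
Import duty = 1667.39 + 57406.72 = 59074.11
Buyer bears: inland to port 475.41 + export clearance 158.81 + origin terminal 459.62 + freight 5801.29 + insurance 256.26 + destination terminal 759.80 + brokerage 325.59 + duty 59074.11 = 67310.89
Landed cost = invoice 13690.97 + 67310.89 = 81001.86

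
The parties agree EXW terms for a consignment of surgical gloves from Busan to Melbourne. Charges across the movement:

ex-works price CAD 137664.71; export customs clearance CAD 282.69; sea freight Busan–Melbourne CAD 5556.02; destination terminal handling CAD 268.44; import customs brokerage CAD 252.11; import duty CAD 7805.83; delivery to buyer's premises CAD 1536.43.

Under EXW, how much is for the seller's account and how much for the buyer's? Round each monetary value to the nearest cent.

EXW: the seller makes goods available at their premises; the buyer bears all onward costs.
Seller's account: goods 137664.71 = 137664.71
Buyer's account: export clearance 282.69 + freight 5556.02 + destination terminal 268.44 + brokerage 252.11 + duty 7805.83 + delivery 1536.43 = 15701.52

Seller: CAD 137664.71; buyer: CAD 15701.52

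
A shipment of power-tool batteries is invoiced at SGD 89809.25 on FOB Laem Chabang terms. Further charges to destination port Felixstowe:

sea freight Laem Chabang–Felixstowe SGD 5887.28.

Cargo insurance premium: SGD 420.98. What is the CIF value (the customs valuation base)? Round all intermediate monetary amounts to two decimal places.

CIF = FOB price + freight + insurance
CIF = 89809.25 + 5887.28 + 420.98 = 96117.51

CIF value: SGD 96117.51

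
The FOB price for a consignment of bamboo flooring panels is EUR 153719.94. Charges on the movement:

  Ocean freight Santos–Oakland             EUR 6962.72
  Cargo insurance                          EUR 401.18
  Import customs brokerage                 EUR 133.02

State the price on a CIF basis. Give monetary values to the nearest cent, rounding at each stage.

Not relevant to the conversion: brokerage — on the buyer under both terms; not part of either seller's price.
From FOB to CIF, the seller additionally bears: freight, insurance.
CIF price = 153719.94 + 6962.72 + 401.18 = 161083.84

CIF price: EUR 161083.84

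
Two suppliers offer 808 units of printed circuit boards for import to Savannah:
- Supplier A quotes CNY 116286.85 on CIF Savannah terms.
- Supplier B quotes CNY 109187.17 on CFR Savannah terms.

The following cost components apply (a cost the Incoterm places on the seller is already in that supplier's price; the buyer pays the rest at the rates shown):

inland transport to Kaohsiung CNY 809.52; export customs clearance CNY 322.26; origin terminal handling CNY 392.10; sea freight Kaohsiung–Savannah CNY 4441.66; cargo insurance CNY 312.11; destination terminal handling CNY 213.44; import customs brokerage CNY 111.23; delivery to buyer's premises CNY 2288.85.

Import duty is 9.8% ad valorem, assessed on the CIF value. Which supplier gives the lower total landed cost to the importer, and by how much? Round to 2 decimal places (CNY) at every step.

Supplier A (CIF):
The CIF price already equals the CIF value: 116286.85
Import duty = 116286.85 × 9.8% = 11396.11
Buyer bears (A): 213.44 + 111.23 + 2288.85 = 2613.52
Landed cost (A) = invoice 116286.85 + 2613.52 + duty 11396.11 = 130296.48
Supplier B (CFR):
CIF value = CFR price + insurance = 109187.17 + 312.11 = 109499.28
Import duty = 109499.28 × 9.8% = 10730.93
Buyer bears (B): 312.11 + 213.44 + 111.23 + 2288.85 = 2925.63
Landed cost (B) = invoice 109187.17 + 2925.63 + duty 10730.93 = 122843.73
Difference = |130296.48 − 122843.73| = 7452.75

Supplier B is cheaper by CNY 7452.75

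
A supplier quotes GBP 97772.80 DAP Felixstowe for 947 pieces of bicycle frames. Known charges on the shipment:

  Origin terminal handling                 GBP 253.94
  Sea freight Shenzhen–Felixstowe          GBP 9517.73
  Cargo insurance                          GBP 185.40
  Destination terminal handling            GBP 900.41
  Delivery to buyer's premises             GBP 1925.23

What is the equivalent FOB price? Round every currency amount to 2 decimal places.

FOB price: GBP 85244.03

Not relevant to the conversion: origin terminal — on the seller under both DAP and FOB; already in the DAP price and stays in the FOB price.
From DAP to FOB, the seller no longer bears: freight, insurance, destination terminal, delivery.
FOB price = 97772.80 − 9517.73 − 185.40 − 900.41 − 1925.23 = 85244.03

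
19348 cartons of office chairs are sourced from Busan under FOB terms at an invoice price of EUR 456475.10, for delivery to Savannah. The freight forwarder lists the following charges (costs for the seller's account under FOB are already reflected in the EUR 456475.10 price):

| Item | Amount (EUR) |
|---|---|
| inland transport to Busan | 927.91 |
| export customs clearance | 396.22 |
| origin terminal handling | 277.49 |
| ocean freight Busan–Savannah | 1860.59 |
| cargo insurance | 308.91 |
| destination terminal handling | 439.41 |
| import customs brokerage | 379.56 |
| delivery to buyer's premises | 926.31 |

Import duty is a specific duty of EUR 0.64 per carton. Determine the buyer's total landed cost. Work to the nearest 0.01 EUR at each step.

FOB: the seller bears costs until goods are on board at the origin port; the buyer bears freight, insurance and all costs thereafter.
Already in the invoice (seller's account under FOB): inland to port, export clearance, origin terminal — exclude.
CIF value = FOB price + freight + insurance = 456475.10 + 1860.59 + 308.91 = 458644.60
Import duty = 19348 × 0.64 = 12382.72
Buyer bears: freight 1860.59 + insurance 308.91 + destination terminal 439.41 + brokerage 379.56 + delivery 926.31 + duty 12382.72 = 16297.50
Landed cost = invoice 456475.10 + 16297.50 = 472772.60

Total landed cost: EUR 472772.60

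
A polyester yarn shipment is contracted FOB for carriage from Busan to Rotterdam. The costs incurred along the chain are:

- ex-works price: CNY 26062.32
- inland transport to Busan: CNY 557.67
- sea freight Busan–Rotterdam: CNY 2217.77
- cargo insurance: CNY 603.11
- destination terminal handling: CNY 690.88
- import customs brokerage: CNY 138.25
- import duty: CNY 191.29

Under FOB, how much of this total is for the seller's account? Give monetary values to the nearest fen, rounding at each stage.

FOB: the seller bears costs until goods are on board at the origin port; the buyer bears freight, insurance and all costs thereafter.
Seller's account: goods 26062.32 + inland to port 557.67 = 26619.99
Buyer's account: freight 2217.77 + insurance 603.11 + destination terminal 690.88 + brokerage 138.25 + duty 191.29 = 3841.30

Seller's account: CNY 26619.99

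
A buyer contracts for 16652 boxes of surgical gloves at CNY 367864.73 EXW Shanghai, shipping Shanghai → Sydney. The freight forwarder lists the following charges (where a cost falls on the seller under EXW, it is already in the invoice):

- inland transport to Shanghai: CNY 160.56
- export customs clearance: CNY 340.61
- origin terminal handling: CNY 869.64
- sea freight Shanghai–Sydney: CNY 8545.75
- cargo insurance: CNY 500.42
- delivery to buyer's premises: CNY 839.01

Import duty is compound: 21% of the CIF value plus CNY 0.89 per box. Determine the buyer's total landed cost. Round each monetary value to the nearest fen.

EXW: the seller makes goods available at their premises; the buyer bears all onward costs.
CIF value = EXW price + inland to port + export clearance + origin terminal + freight + insurance = 367864.73 + 160.56 + 340.61 + 869.64 + 8545.75 + 500.42 = 378281.71
Ad valorem component: 378281.71 × 21% = 79439.16
Specific component: 16652 × 0.89 = 14820.28
Import duty = 79439.16 + 14820.28 = 94259.44
Buyer bears: inland to port 160.56 + export clearance 340.61 + origin terminal 869.64 + freight 8545.75 + insurance 500.42 + delivery 839.01 + duty 94259.44 = 105515.43
Landed cost = invoice 367864.73 + 105515.43 = 473380.16

Total landed cost: CNY 473380.16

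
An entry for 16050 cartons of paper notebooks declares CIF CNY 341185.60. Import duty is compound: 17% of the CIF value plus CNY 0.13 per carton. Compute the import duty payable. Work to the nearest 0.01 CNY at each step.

Import duty: CNY 60088.05

Ad valorem component: 341185.60 × 17% = 58001.55
Specific component: 16050 × 0.13 = 2086.50
Import duty = 58001.55 + 2086.50 = 60088.05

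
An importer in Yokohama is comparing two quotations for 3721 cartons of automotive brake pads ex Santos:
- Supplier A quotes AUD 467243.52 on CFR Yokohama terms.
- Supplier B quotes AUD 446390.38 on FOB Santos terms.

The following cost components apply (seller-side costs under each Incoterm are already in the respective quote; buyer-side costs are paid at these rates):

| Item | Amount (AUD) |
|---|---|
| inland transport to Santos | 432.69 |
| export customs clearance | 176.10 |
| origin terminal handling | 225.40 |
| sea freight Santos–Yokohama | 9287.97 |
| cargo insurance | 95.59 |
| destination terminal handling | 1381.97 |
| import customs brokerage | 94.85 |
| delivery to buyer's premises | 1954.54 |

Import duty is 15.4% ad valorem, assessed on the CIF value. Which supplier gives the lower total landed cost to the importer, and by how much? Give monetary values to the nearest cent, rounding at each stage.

Supplier A (CFR):
CIF value = CFR price + insurance = 467243.52 + 95.59 = 467339.11
Import duty = 467339.11 × 15.4% = 71970.22
Buyer bears (A): 95.59 + 1381.97 + 94.85 + 1954.54 = 3526.95
Landed cost (A) = invoice 467243.52 + 3526.95 + duty 71970.22 = 542740.69
Supplier B (FOB):
CIF value = FOB price + freight + insurance = 446390.38 + 9287.97 + 95.59 = 455773.94
Import duty = 455773.94 × 15.4% = 70189.19
Buyer bears (B): 9287.97 + 95.59 + 1381.97 + 94.85 + 1954.54 = 12814.92
Landed cost (B) = invoice 446390.38 + 12814.92 + duty 70189.19 = 529394.49
Difference = |542740.69 − 529394.49| = 13346.20

Supplier B is cheaper by AUD 13346.20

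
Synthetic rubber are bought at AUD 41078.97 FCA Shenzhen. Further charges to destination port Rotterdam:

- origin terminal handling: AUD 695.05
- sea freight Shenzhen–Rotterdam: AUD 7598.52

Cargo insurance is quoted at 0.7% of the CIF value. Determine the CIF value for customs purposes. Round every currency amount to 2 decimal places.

CIF value: AUD 49720.58

Let C be the CIF value. C = FCA price + pre-shipment costs + freight + 0.7% × C
C − 0.7% × C = 41078.97 + 695.05 + 7598.52
0.993 × C = 49372.54
C = 49372.54 / 0.993 = 49720.58
Insurance premium = 0.7% × 49720.58 = 348.04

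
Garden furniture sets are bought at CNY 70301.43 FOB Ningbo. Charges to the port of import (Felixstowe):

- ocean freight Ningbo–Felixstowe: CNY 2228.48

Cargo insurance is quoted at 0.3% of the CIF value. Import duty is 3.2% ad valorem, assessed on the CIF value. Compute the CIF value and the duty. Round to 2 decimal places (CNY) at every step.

Let C be the CIF value. C = FOB price + freight + 0.3% × C
C − 0.3% × C = 70301.43 + 2228.48
0.997 × C = 72529.91
C = 72529.91 / 0.997 = 72748.15
Insurance premium = 0.3% × 72748.15 = 218.24
Import duty = 72748.15 × 3.2% = 2327.94

CIF value: CNY 72748.15; import duty: CNY 2327.94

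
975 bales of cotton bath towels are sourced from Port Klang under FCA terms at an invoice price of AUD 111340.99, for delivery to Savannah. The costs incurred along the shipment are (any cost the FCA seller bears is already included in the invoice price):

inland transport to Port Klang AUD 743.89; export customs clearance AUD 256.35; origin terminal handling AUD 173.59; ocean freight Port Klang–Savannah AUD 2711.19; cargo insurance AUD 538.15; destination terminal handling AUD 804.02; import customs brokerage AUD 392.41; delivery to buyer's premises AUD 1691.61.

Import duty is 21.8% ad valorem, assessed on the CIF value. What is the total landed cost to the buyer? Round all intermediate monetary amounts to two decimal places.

FCA: the seller delivers export-cleared goods to the carrier; the buyer bears costs from that point.
Already in the invoice (seller's account under FCA): inland to port, export clearance — exclude.
CIF value = FCA price + origin terminal + freight + insurance = 111340.99 + 173.59 + 2711.19 + 538.15 = 114763.92
Import duty = 114763.92 × 21.8% = 25018.53
Buyer bears: origin terminal 173.59 + freight 2711.19 + insurance 538.15 + destination terminal 804.02 + brokerage 392.41 + delivery 1691.61 + duty 25018.53 = 31329.50
Landed cost = invoice 111340.99 + 31329.50 = 142670.49

Total landed cost: AUD 142670.49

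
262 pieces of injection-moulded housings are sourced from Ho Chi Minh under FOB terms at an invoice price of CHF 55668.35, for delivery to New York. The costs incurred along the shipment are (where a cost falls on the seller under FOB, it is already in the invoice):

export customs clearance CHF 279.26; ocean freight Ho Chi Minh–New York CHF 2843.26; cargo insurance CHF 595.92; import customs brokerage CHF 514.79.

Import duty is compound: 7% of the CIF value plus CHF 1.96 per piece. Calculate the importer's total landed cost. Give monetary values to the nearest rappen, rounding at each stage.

FOB: the seller bears costs until goods are on board at the origin port; the buyer bears freight, insurance and all costs thereafter.
Already in the invoice (seller's account under FOB): export clearance — exclude.
CIF value = FOB price + freight + insurance = 55668.35 + 2843.26 + 595.92 = 59107.53
Ad valorem component: 59107.53 × 7% = 4137.53
Specific component: 262 × 1.96 = 513.52
Import duty = 4137.53 + 513.52 = 4651.05
Buyer bears: freight 2843.26 + insurance 595.92 + brokerage 514.79 + duty 4651.05 = 8605.02
Landed cost = invoice 55668.35 + 8605.02 = 64273.37

Total landed cost: CHF 64273.37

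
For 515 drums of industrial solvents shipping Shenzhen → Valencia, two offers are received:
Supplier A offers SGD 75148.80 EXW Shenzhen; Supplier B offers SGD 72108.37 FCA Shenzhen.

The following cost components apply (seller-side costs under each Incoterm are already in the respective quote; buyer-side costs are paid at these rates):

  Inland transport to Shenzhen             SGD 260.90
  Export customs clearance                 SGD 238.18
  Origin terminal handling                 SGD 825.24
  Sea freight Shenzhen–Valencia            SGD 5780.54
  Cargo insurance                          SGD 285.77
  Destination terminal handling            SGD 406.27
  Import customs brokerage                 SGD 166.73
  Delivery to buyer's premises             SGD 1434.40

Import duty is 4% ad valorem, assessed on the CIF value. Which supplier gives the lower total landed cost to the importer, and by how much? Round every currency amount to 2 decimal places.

Supplier A (EXW):
CIF value = EXW price + inland to port + export clearance + origin terminal + freight + insurance = 75148.80 + 260.90 + 238.18 + 825.24 + 5780.54 + 285.77 = 82539.43
Import duty = 82539.43 × 4% = 3301.58
Buyer bears (A): 260.90 + 238.18 + 825.24 + 5780.54 + 285.77 + 406.27 + 166.73 + 1434.40 = 9398.03
Landed cost (A) = invoice 75148.80 + 9398.03 + duty 3301.58 = 87848.41
Supplier B (FCA):
CIF value = FCA price + origin terminal + freight + insurance = 72108.37 + 825.24 + 5780.54 + 285.77 = 78999.92
Import duty = 78999.92 × 4% = 3160.00
Buyer bears (B): 825.24 + 5780.54 + 285.77 + 406.27 + 166.73 + 1434.40 = 8898.95
Landed cost (B) = invoice 72108.37 + 8898.95 + duty 3160.00 = 84167.32
Difference = |87848.41 − 84167.32| = 3681.09

Supplier B is cheaper by SGD 3681.09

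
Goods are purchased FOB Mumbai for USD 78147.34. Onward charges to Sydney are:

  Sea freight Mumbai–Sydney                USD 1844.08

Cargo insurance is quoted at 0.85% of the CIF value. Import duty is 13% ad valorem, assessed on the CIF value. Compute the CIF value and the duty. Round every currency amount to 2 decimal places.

Let C be the CIF value. C = FOB price + freight + 0.85% × C
C − 0.85% × C = 78147.34 + 1844.08
0.9915 × C = 79991.42
C = 79991.42 / 0.9915 = 80677.18
Insurance premium = 0.85% × 80677.18 = 685.76
Import duty = 80677.18 × 13% = 10488.03

CIF value: USD 80677.18; import duty: USD 10488.03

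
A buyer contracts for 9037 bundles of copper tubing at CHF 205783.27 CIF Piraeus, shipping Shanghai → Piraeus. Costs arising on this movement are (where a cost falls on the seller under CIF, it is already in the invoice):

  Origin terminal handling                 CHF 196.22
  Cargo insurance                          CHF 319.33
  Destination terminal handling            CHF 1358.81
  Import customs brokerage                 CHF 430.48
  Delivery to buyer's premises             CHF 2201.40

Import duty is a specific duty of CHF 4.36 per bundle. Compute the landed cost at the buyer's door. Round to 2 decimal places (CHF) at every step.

CIF: the seller pays costs through ocean freight and marine insurance to the destination port.
Already in the invoice (seller's account under CIF): origin terminal, insurance — exclude.
The CIF price already equals the CIF value: 205783.27
Import duty = 9037 × 4.36 = 39401.32
Buyer bears: destination terminal 1358.81 + brokerage 430.48 + delivery 2201.40 + duty 39401.32 = 43392.01
Landed cost = invoice 205783.27 + 43392.01 = 249175.28

Total landed cost: CHF 249175.28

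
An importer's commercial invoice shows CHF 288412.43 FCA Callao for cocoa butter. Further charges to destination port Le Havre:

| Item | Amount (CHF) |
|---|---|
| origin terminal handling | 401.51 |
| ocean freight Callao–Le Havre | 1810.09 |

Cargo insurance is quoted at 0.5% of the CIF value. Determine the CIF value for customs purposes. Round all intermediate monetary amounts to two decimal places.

CIF value: CHF 292084.45

Let C be the CIF value. C = FCA price + pre-shipment costs + freight + 0.5% × C
C − 0.5% × C = 288412.43 + 401.51 + 1810.09
0.995 × C = 290624.03
C = 290624.03 / 0.995 = 292084.45
Insurance premium = 0.5% × 292084.45 = 1460.42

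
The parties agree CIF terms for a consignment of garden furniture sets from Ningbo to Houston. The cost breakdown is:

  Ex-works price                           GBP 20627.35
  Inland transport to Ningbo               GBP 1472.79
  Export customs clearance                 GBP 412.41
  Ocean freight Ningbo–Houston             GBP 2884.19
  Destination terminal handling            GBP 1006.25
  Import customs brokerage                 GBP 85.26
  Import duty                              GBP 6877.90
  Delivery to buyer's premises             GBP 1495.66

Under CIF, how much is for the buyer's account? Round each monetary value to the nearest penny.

CIF: the seller pays costs through ocean freight and marine insurance to the destination port.
Seller's account: goods 20627.35 + inland to port 1472.79 + export clearance 412.41 + freight 2884.19 = 25396.74
Buyer's account: destination terminal 1006.25 + brokerage 85.26 + duty 6877.90 + delivery 1495.66 = 9465.07

Buyer's account: GBP 9465.07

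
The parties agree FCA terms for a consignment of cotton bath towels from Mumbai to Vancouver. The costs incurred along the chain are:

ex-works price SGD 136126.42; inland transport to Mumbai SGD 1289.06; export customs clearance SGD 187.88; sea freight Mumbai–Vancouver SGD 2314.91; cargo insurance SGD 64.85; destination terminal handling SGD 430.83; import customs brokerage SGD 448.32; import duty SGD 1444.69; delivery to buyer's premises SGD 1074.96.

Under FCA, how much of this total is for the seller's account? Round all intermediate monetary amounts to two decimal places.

Seller's account: SGD 137603.36

FCA: the seller delivers export-cleared goods to the carrier; the buyer bears costs from that point.
Seller's account: goods 136126.42 + inland to port 1289.06 + export clearance 187.88 = 137603.36
Buyer's account: freight 2314.91 + insurance 64.85 + destination terminal 430.83 + brokerage 448.32 + duty 1444.69 + delivery 1074.96 = 5778.56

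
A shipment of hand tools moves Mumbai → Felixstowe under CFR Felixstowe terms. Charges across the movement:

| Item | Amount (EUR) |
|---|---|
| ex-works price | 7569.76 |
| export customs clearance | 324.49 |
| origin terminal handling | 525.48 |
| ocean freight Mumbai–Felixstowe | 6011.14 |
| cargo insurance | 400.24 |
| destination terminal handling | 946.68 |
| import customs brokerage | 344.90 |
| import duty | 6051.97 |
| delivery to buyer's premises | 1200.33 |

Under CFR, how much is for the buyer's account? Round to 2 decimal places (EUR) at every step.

Buyer's account: EUR 8944.12

CFR: the seller pays costs through ocean freight to the destination port, but not insurance.
Seller's account: goods 7569.76 + export clearance 324.49 + origin terminal 525.48 + freight 6011.14 = 14430.87
Buyer's account: insurance 400.24 + destination terminal 946.68 + brokerage 344.90 + duty 6051.97 + delivery 1200.33 = 8944.12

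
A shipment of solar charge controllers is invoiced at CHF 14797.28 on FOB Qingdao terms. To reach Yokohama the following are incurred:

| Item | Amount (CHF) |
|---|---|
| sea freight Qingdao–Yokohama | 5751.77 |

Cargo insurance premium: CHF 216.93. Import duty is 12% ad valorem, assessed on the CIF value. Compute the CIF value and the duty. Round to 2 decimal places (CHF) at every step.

CIF = FOB price + freight + insurance
CIF = 14797.28 + 5751.77 + 216.93 = 20765.98
Import duty = 20765.98 × 12% = 2491.92

CIF value: CHF 20765.98; import duty: CHF 2491.92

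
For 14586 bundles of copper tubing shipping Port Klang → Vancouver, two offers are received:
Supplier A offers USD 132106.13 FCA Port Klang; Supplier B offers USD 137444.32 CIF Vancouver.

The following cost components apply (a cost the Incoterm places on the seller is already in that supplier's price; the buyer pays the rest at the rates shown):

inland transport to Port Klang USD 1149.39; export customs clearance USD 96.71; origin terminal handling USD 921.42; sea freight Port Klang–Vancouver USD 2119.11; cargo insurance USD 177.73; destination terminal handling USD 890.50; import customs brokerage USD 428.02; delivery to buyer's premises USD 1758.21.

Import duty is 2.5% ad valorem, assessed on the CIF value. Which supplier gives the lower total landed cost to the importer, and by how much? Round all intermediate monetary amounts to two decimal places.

Supplier A is cheaper by USD 2172.93

Supplier A (FCA):
CIF value = FCA price + origin terminal + freight + insurance = 132106.13 + 921.42 + 2119.11 + 177.73 = 135324.39
Import duty = 135324.39 × 2.5% = 3383.11
Buyer bears (A): 921.42 + 2119.11 + 177.73 + 890.50 + 428.02 + 1758.21 = 6294.99
Landed cost (A) = invoice 132106.13 + 6294.99 + duty 3383.11 = 141784.23
Supplier B (CIF):
The CIF price already equals the CIF value: 137444.32
Import duty = 137444.32 × 2.5% = 3436.11
Buyer bears (B): 890.50 + 428.02 + 1758.21 = 3076.73
Landed cost (B) = invoice 137444.32 + 3076.73 + duty 3436.11 = 143957.16
Difference = |141784.23 − 143957.16| = 2172.93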